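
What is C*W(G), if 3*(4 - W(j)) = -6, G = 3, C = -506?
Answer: -3036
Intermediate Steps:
W(j) = 6 (W(j) = 4 - ⅓*(-6) = 4 + 2 = 6)
C*W(G) = -506*6 = -3036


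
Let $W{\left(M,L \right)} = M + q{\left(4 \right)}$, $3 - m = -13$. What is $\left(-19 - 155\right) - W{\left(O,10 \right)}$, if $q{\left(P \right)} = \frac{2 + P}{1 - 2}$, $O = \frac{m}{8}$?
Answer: $-170$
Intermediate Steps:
$m = 16$ ($m = 3 - -13 = 3 + 13 = 16$)
$O = 2$ ($O = \frac{16}{8} = 16 \cdot \frac{1}{8} = 2$)
$q{\left(P \right)} = -2 - P$ ($q{\left(P \right)} = \frac{2 + P}{-1} = \left(2 + P\right) \left(-1\right) = -2 - P$)
$W{\left(M,L \right)} = -6 + M$ ($W{\left(M,L \right)} = M - 6 = -6 + M$)
$\left(-19 - 155\right) - W{\left(O,10 \right)} = \left(-19 - 155\right) - \left(-6 + 2\right) = -174 - -4 = -174 + 4 = -170$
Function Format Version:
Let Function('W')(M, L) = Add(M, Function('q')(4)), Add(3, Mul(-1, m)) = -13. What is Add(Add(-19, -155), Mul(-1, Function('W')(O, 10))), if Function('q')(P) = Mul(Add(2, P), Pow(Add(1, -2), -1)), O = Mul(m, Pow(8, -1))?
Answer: -170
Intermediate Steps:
m = 16 (m = Add(3, Mul(-1, -13)) = Add(3, 13) = 16)
O = 2 (O = Mul(16, Pow(8, -1)) = Mul(16, Rational(1, 8)) = 2)
Function('q')(P) = Add(-2, Mul(-1, P)) (Function('q')(P) = Mul(Add(2, P), Pow(-1, -1)) = Mul(Add(2, P), -1) = Add(-2, Mul(-1, P)))
Function('W')(M, L) = Add(-6, M) (Function('W')(M, L) = Add(M, Add(-2, Mul(-1, 4))) = Add(M, Add(-2, -4)) = Add(M, -6) = Add(-6, M))
Add(Add(-19, -155), Mul(-1, Function('W')(O, 10))) = Add(Add(-19, -155), Mul(-1, Add(-6, 2))) = Add(-174, Mul(-1, -4)) = Add(-174, 4) = -170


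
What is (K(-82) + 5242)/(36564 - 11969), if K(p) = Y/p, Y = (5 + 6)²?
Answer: 429723/2016790 ≈ 0.21307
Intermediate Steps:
Y = 121 (Y = 11² = 121)
K(p) = 121/p
(K(-82) + 5242)/(36564 - 11969) = (121/(-82) + 5242)/(36564 - 11969) = (121*(-1/82) + 5242)/24595 = (-121/82 + 5242)*(1/24595) = (429723/82)*(1/24595) = 429723/2016790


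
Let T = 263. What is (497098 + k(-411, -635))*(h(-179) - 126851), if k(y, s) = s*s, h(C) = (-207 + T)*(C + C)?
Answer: -132256548377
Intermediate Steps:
h(C) = 112*C (h(C) = (-207 + 263)*(C + C) = 56*(2*C) = 112*C)
k(y, s) = s**2
(497098 + k(-411, -635))*(h(-179) - 126851) = (497098 + (-635)**2)*(112*(-179) - 126851) = (497098 + 403225)*(-20048 - 126851) = 900323*(-146899) = -132256548377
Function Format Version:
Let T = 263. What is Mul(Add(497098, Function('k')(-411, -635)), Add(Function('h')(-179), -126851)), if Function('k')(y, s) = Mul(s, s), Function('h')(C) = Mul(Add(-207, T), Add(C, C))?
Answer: -132256548377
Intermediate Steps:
Function('h')(C) = Mul(112, C) (Function('h')(C) = Mul(Add(-207, 263), Add(C, C)) = Mul(56, Mul(2, C)) = Mul(112, C))
Function('k')(y, s) = Pow(s, 2)
Mul(Add(497098, Function('k')(-411, -635)), Add(Function('h')(-179), -126851)) = Mul(Add(497098, Pow(-635, 2)), Add(Mul(112, -179), -126851)) = Mul(Add(497098, 403225), Add(-20048, -126851)) = Mul(900323, -146899) = -132256548377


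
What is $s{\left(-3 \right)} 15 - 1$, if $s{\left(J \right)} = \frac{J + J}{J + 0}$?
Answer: $29$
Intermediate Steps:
$s{\left(J \right)} = 2$ ($s{\left(J \right)} = \frac{2 J}{J} = 2$)
$s{\left(-3 \right)} 15 - 1 = 2 \cdot 15 - 1 = 30 - 1 = 29$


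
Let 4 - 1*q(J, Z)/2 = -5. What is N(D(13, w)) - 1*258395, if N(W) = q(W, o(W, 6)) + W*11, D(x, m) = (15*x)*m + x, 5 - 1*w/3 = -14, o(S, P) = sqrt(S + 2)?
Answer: -135969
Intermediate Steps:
o(S, P) = sqrt(2 + S)
w = 57 (w = 15 - 3*(-14) = 15 + 42 = 57)
q(J, Z) = 18 (q(J, Z) = 8 - 2*(-5) = 8 + 10 = 18)
D(x, m) = x + 15*m*x (D(x, m) = 15*m*x + x = x + 15*m*x)
N(W) = 18 + 11*W (N(W) = 18 + W*11 = 18 + 11*W)
N(D(13, w)) - 1*258395 = (18 + 11*(13*(1 + 15*57))) - 1*258395 = (18 + 11*(13*(1 + 855))) - 258395 = (18 + 11*(13*856)) - 258395 = (18 + 11*11128) - 258395 = (18 + 122408) - 258395 = 122426 - 258395 = -135969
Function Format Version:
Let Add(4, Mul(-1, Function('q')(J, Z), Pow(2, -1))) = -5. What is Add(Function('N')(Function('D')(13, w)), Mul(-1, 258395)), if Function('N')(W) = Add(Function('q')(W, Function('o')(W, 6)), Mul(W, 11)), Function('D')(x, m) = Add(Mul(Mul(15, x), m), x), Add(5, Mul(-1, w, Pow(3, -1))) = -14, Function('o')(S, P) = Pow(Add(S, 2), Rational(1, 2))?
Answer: -135969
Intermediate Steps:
Function('o')(S, P) = Pow(Add(2, S), Rational(1, 2))
w = 57 (w = Add(15, Mul(-3, -14)) = Add(15, 42) = 57)
Function('q')(J, Z) = 18 (Function('q')(J, Z) = Add(8, Mul(-2, -5)) = Add(8, 10) = 18)
Function('D')(x, m) = Add(x, Mul(15, m, x)) (Function('D')(x, m) = Add(Mul(15, m, x), x) = Add(x, Mul(15, m, x)))
Function('N')(W) = Add(18, Mul(11, W)) (Function('N')(W) = Add(18, Mul(W, 11)) = Add(18, Mul(11, W)))
Add(Function('N')(Function('D')(13, w)), Mul(-1, 258395)) = Add(Add(18, Mul(11, Mul(13, Add(1, Mul(15, 57))))), Mul(-1, 258395)) = Add(Add(18, Mul(11, Mul(13, Add(1, 855)))), -258395) = Add(Add(18, Mul(11, Mul(13, 856))), -258395) = Add(Add(18, Mul(11, 11128)), -258395) = Add(Add(18, 122408), -258395) = Add(122426, -258395) = -135969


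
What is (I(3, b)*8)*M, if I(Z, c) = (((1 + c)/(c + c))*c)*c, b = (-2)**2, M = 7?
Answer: 560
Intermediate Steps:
b = 4
I(Z, c) = c*(1/2 + c/2) (I(Z, c) = (((1 + c)/((2*c)))*c)*c = (((1 + c)*(1/(2*c)))*c)*c = (((1 + c)/(2*c))*c)*c = (1/2 + c/2)*c = c*(1/2 + c/2))
(I(3, b)*8)*M = (((1/2)*4*(1 + 4))*8)*7 = (((1/2)*4*5)*8)*7 = (10*8)*7 = 80*7 = 560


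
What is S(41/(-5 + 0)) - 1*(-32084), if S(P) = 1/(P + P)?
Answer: 2630883/82 ≈ 32084.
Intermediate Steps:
S(P) = 1/(2*P)
S(41/(-5 + 0)) - 1*(-32084) = 1/(2*((41/(-5 + 0)))) - 1*(-32084) = 1/(2*((41/(-5)))) + 32084 = 1/(2*((-1/5*41))) + 32084 = 1/(2*(-41/5)) + 32084 = (1/2)*(-5/41) + 32084 = -5/82 + 32084 = 2630883/82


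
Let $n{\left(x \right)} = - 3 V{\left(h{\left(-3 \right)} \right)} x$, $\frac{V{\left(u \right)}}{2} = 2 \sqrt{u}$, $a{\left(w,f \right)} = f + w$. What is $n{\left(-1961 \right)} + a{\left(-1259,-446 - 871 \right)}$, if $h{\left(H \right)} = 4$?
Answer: $44488$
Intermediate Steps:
$V{\left(u \right)} = 4 \sqrt{u}$ ($V{\left(u \right)} = 2 \cdot 2 \sqrt{u} = 4 \sqrt{u}$)
$n{\left(x \right)} = - 24 x$ ($n{\left(x \right)} = - 3 \cdot 4 \sqrt{4} x = - 3 \cdot 4 \cdot 2 x = \left(-3\right) 8 x = - 24 x$)
$n{\left(-1961 \right)} + a{\left(-1259,-446 - 871 \right)} = \left(-24\right) \left(-1961\right) - 2576 = 47064 - 2576 = 44488$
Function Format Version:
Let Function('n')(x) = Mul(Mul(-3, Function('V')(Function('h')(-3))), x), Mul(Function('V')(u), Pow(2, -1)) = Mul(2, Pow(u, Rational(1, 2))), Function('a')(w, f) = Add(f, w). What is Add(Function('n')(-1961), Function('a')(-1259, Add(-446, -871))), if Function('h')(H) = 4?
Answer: 44488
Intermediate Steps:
Function('V')(u) = Mul(4, Pow(u, Rational(1, 2))) (Function('V')(u) = Mul(2, Mul(2, Pow(u, Rational(1, 2)))) = Mul(4, Pow(u, Rational(1, 2))))
Function('n')(x) = Mul(-24, x) (Function('n')(x) = Mul(Mul(-3, Mul(4, Pow(4, Rational(1, 2)))), x) = Mul(Mul(-3, Mul(4, 2)), x) = Mul(Mul(-3, 8), x) = Mul(-24, x))
Add(Function('n')(-1961), Function('a')(-1259, Add(-446, -871))) = Add(Mul(-24, -1961), Add(Add(-446, -871), -1259)) = Add(47064, Add(-1317, -1259)) = Add(47064, -2576) = 44488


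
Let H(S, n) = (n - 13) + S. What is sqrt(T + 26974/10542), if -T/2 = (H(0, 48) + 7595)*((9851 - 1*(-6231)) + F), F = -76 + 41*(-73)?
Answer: I*sqrt(5517190633515603)/5271 ≈ 14092.0*I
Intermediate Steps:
H(S, n) = -13 + S + n (H(S, n) = (-13 + n) + S = -13 + S + n)
F = -3069 (F = -76 - 2993 = -3069)
T = -198578380 (T = -2*((-13 + 0 + 48) + 7595)*((9851 - 1*(-6231)) - 3069) = -2*(35 + 7595)*((9851 + 6231) - 3069) = -15260*(16082 - 3069) = -15260*13013 = -2*99289190 = -198578380)
sqrt(T + 26974/10542) = sqrt(-198578380 + 26974/10542) = sqrt(-198578380 + 26974*(1/10542)) = sqrt(-198578380 + 13487/5271) = sqrt(-1046706627493/5271) = I*sqrt(5517190633515603)/5271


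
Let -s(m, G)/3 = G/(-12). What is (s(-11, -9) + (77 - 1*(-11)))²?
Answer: 117649/16 ≈ 7353.1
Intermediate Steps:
s(m, G) = G/4 (s(m, G) = -3*G/(-12) = -3*G*(-1)/12 = -(-1)*G/4 = G/4)
(s(-11, -9) + (77 - 1*(-11)))² = ((¼)*(-9) + (77 - 1*(-11)))² = (-9/4 + (77 + 11))² = (-9/4 + 88)² = (343/4)² = 117649/16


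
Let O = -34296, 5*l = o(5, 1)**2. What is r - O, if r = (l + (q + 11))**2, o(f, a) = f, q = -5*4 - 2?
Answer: 34332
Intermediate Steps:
q = -22 (q = -20 - 2 = -22)
l = 5 (l = (1/5)*5**2 = (1/5)*25 = 5)
r = 36 (r = (5 + (-22 + 11))**2 = (5 - 11)**2 = (-6)**2 = 36)
r - O = 36 - 1*(-34296) = 36 + 34296 = 34332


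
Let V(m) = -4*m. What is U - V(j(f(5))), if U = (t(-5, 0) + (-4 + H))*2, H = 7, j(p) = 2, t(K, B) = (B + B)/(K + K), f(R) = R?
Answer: 14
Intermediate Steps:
t(K, B) = B/K (t(K, B) = (2*B)/((2*K)) = (2*B)*(1/(2*K)) = B/K)
U = 6 (U = (0/(-5) + (-4 + 7))*2 = (0*(-⅕) + 3)*2 = (0 + 3)*2 = 3*2 = 6)
U - V(j(f(5))) = 6 - (-4)*2 = 6 - 1*(-8) = 6 + 8 = 14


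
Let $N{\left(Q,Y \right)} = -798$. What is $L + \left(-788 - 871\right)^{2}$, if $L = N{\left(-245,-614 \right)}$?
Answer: $2751483$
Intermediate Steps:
$L = -798$
$L + \left(-788 - 871\right)^{2} = -798 + \left(-788 - 871\right)^{2} = -798 + \left(-1659\right)^{2} = -798 + 2752281 = 2751483$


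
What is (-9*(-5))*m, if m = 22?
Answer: 990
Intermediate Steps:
(-9*(-5))*m = -9*(-5)*22 = 45*22 = 990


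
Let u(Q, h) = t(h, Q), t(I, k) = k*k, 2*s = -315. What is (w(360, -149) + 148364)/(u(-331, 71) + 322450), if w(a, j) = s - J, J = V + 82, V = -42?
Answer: 296333/864022 ≈ 0.34297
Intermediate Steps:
s = -315/2 (s = (½)*(-315) = -315/2 ≈ -157.50)
t(I, k) = k²
J = 40 (J = -42 + 82 = 40)
u(Q, h) = Q²
w(a, j) = -395/2 (w(a, j) = -315/2 - 1*40 = -315/2 - 40 = -395/2)
(w(360, -149) + 148364)/(u(-331, 71) + 322450) = (-395/2 + 148364)/((-331)² + 322450) = 296333/(2*(109561 + 322450)) = (296333/2)/432011 = (296333/2)*(1/432011) = 296333/864022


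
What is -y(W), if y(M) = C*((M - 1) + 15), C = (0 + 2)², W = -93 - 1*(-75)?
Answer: 16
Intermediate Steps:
W = -18 (W = -93 + 75 = -18)
C = 4 (C = 2² = 4)
y(M) = 56 + 4*M (y(M) = 4*((M - 1) + 15) = 4*((-1 + M) + 15) = 4*(14 + M) = 56 + 4*M)
-y(W) = -(56 + 4*(-18)) = -(56 - 72) = -1*(-16) = 16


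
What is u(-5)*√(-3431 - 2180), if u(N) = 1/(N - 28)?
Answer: -I*√5611/33 ≈ -2.2699*I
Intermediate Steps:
u(N) = 1/(-28 + N)
u(-5)*√(-3431 - 2180) = √(-3431 - 2180)/(-28 - 5) = √(-5611)/(-33) = -I*√5611/33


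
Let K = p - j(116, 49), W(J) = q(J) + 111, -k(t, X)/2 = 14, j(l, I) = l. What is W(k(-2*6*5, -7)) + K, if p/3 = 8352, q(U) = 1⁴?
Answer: 25052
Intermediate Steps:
q(U) = 1
k(t, X) = -28 (k(t, X) = -2*14 = -28)
p = 25056 (p = 3*8352 = 25056)
W(J) = 112 (W(J) = 1 + 111 = 112)
K = 24940 (K = 25056 - 1*116 = 25056 - 116 = 24940)
W(k(-2*6*5, -7)) + K = 112 + 24940 = 25052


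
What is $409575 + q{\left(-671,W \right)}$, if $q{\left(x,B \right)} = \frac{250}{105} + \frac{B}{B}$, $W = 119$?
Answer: $\frac{8601146}{21} \approx 4.0958 \cdot 10^{5}$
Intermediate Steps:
$q{\left(x,B \right)} = \frac{71}{21}$ ($q{\left(x,B \right)} = 250 \cdot \frac{1}{105} + 1 = \frac{50}{21} + 1 = \frac{71}{21}$)
$409575 + q{\left(-671,W \right)} = 409575 + \frac{71}{21} = \frac{8601146}{21}$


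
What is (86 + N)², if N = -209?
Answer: 15129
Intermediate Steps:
(86 + N)² = (86 - 209)² = (-123)² = 15129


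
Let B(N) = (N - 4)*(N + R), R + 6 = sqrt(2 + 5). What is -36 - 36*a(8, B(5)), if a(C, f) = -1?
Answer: 0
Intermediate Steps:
R = -6 + sqrt(7) (R = -6 + sqrt(2 + 5) = -6 + sqrt(7) ≈ -3.3542)
B(N) = (-4 + N)*(-6 + N + sqrt(7)) (B(N) = (N - 4)*(N + (-6 + sqrt(7))) = (-4 + N)*(-6 + N + sqrt(7)))
-36 - 36*a(8, B(5)) = -36 - 36*(-1) = -36 + 36 = 0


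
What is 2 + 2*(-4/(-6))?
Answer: 10/3 ≈ 3.3333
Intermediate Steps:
2 + 2*(-4/(-6)) = 2 + 2*(-4*(-⅙)) = 2 + 2*(⅔) = 2 + 4/3 = 10/3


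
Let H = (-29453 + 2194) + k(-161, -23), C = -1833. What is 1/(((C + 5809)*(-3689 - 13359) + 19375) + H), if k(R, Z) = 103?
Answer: -1/67790629 ≈ -1.4751e-8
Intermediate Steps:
H = -27156 (H = (-29453 + 2194) + 103 = -27259 + 103 = -27156)
1/(((C + 5809)*(-3689 - 13359) + 19375) + H) = 1/(((-1833 + 5809)*(-3689 - 13359) + 19375) - 27156) = 1/((3976*(-17048) + 19375) - 27156) = 1/((-67782848 + 19375) - 27156) = 1/(-67763473 - 27156) = 1/(-67790629) = -1/67790629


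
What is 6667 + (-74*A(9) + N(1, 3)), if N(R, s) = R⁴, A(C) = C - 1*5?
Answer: 6372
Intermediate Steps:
A(C) = -5 + C (A(C) = C - 5 = -5 + C)
6667 + (-74*A(9) + N(1, 3)) = 6667 + (-74*(-5 + 9) + 1⁴) = 6667 + (-74*4 + 1) = 6667 + (-296 + 1) = 6667 - 295 = 6372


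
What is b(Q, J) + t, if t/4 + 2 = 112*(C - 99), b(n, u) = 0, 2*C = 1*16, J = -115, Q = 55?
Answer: -40776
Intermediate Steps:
C = 8 (C = (1*16)/2 = (1/2)*16 = 8)
t = -40776 (t = -8 + 4*(112*(8 - 99)) = -8 + 4*(112*(-91)) = -8 + 4*(-10192) = -8 - 40768 = -40776)
b(Q, J) + t = 0 - 40776 = -40776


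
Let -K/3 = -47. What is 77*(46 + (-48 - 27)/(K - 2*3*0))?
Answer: 164549/47 ≈ 3501.0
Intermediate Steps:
K = 141 (K = -3*(-47) = 141)
77*(46 + (-48 - 27)/(K - 2*3*0)) = 77*(46 + (-48 - 27)/(141 - 2*3*0)) = 77*(46 - 75/(141 - 6*0)) = 77*(46 - 75/(141 + 0)) = 77*(46 - 75/141) = 77*(46 - 75*1/141) = 77*(46 - 25/47) = 77*(2137/47) = 164549/47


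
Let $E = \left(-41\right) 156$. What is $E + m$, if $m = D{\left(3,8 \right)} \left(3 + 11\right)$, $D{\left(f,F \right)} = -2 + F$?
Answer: $-6312$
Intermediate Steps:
$m = 84$ ($m = \left(-2 + 8\right) \left(3 + 11\right) = 6 \cdot 14 = 84$)
$E = -6396$
$E + m = -6396 + 84 = -6312$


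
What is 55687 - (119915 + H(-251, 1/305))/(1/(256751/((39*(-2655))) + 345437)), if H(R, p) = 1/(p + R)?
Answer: -32834897857686623356/792678393 ≈ -4.1423e+10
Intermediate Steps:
H(R, p) = 1/(R + p)
55687 - (119915 + H(-251, 1/305))/(1/(256751/((39*(-2655))) + 345437)) = 55687 - (119915 + 1/(-251 + 1/305))/(1/(256751/((39*(-2655))) + 345437)) = 55687 - (119915 + 1/(-251 + 1/305))/(1/(256751/(-103545) + 345437)) = 55687 - (119915 + 1/(-76554/305))/(1/(256751*(-1/103545) + 345437)) = 55687 - (119915 - 305/76554)/(1/(-256751/103545 + 345437)) = 55687 - 9179972605/(76554*(1/(35768017414/103545))) = 55687 - 9179972605/(76554*103545/35768017414) = 55687 - 9179972605*35768017414/(76554*103545) = 55687 - 1*32834941999568294347/792678393 = 55687 - 32834941999568294347/792678393 = -32834897857686623356/792678393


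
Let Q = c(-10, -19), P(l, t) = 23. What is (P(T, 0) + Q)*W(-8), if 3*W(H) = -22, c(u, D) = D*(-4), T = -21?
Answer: -726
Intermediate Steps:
c(u, D) = -4*D
W(H) = -22/3 (W(H) = (1/3)*(-22) = -22/3)
Q = 76 (Q = -4*(-19) = 76)
(P(T, 0) + Q)*W(-8) = (23 + 76)*(-22/3) = 99*(-22/3) = -726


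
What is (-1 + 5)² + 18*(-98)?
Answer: -1748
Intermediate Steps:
(-1 + 5)² + 18*(-98) = 4² - 1764 = 16 - 1764 = -1748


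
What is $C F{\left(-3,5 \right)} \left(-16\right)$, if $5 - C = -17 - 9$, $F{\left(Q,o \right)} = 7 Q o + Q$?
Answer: $53568$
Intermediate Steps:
$F{\left(Q,o \right)} = Q + 7 Q o$ ($F{\left(Q,o \right)} = 7 Q o + Q = Q + 7 Q o$)
$C = 31$ ($C = 5 - \left(-17 - 9\right) = 5 - -26 = 5 + 26 = 31$)
$C F{\left(-3,5 \right)} \left(-16\right) = 31 \left(- 3 \left(1 + 7 \cdot 5\right)\right) \left(-16\right) = 31 \left(- 3 \left(1 + 35\right)\right) \left(-16\right) = 31 \left(\left(-3\right) 36\right) \left(-16\right) = 31 \left(-108\right) \left(-16\right) = \left(-3348\right) \left(-16\right) = 53568$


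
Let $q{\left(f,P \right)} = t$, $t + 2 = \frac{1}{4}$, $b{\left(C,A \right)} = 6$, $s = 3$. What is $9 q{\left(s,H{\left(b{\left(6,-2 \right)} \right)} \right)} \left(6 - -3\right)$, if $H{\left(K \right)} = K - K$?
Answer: $- \frac{567}{4} \approx -141.75$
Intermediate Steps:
$H{\left(K \right)} = 0$
$t = - \frac{7}{4}$ ($t = -2 + \frac{1}{4} = - \frac{7}{4} \approx -1.75$)
$q{\left(f,P \right)} = - \frac{7}{4}$
$9 q{\left(s,H{\left(b{\left(6,-2 \right)} \right)} \right)} \left(6 - -3\right) = 9 \left(- \frac{7}{4}\right) \left(6 - -3\right) = - \frac{63 \left(6 + 3\right)}{4} = \left(- \frac{63}{4}\right) 9 = - \frac{567}{4}$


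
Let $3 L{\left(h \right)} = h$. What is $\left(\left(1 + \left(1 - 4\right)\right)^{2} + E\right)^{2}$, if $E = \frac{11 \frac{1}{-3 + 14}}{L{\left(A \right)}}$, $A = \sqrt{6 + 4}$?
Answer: $\frac{169}{10} + \frac{12 \sqrt{10}}{5} \approx 24.489$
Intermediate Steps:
$A = \sqrt{10} \approx 3.1623$
$L{\left(h \right)} = \frac{h}{3}$
$E = \frac{3 \sqrt{10}}{10}$ ($E = \frac{11 \frac{1}{-3 + 14}}{\frac{1}{3} \sqrt{10}} = \frac{11}{11} \frac{3 \sqrt{10}}{10} = 11 \cdot \frac{1}{11} \frac{3 \sqrt{10}}{10} = 1 \frac{3 \sqrt{10}}{10} = \frac{3 \sqrt{10}}{10} \approx 0.94868$)
$\left(\left(1 + \left(1 - 4\right)\right)^{2} + E\right)^{2} = \left(\left(1 + \left(1 - 4\right)\right)^{2} + \frac{3 \sqrt{10}}{10}\right)^{2} = \left(\left(1 - 3\right)^{2} + \frac{3 \sqrt{10}}{10}\right)^{2} = \left(\left(-2\right)^{2} + \frac{3 \sqrt{10}}{10}\right)^{2} = \left(4 + \frac{3 \sqrt{10}}{10}\right)^{2}$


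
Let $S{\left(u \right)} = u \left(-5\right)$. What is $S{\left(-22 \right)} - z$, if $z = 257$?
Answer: $-147$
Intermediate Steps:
$S{\left(u \right)} = - 5 u$
$S{\left(-22 \right)} - z = \left(-5\right) \left(-22\right) - 257 = 110 - 257 = -147$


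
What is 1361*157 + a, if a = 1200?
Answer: 214877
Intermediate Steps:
1361*157 + a = 1361*157 + 1200 = 213677 + 1200 = 214877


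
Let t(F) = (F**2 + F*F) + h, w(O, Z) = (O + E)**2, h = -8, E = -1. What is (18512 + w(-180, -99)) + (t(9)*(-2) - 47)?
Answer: 50918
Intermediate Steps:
w(O, Z) = (-1 + O)**2 (w(O, Z) = (O - 1)**2 = (-1 + O)**2)
t(F) = -8 + 2*F**2 (t(F) = (F**2 + F*F) - 8 = (F**2 + F**2) - 8 = 2*F**2 - 8 = -8 + 2*F**2)
(18512 + w(-180, -99)) + (t(9)*(-2) - 47) = (18512 + (-1 - 180)**2) + ((-8 + 2*9**2)*(-2) - 47) = (18512 + (-181)**2) + ((-8 + 2*81)*(-2) - 47) = (18512 + 32761) + ((-8 + 162)*(-2) - 47) = 51273 + (154*(-2) - 47) = 51273 + (-308 - 47) = 51273 - 355 = 50918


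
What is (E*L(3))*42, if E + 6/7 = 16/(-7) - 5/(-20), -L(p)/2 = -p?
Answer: -729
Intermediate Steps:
L(p) = 2*p (L(p) = -(-2)*p = 2*p)
E = -81/28 (E = -6/7 + (16/(-7) - 5/(-20)) = -6/7 + (16*(-⅐) - 5*(-1/20)) = -6/7 + (-16/7 + ¼) = -6/7 - 57/28 = -81/28 ≈ -2.8929)
(E*L(3))*42 = -81*3/14*42 = -81/28*6*42 = -243/14*42 = -729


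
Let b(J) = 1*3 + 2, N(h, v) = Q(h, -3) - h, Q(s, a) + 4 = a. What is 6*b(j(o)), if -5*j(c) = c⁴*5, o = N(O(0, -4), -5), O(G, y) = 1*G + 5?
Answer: 30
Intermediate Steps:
Q(s, a) = -4 + a
O(G, y) = 5 + G (O(G, y) = G + 5 = 5 + G)
N(h, v) = -7 - h (N(h, v) = (-4 - 3) - h = -7 - h)
o = -12 (o = -7 - (5 + 0) = -7 - 1*5 = -7 - 5 = -12)
j(c) = -c⁴ (j(c) = -c⁴*5/5 = -c⁴)
b(J) = 5 (b(J) = 3 + 2 = 5)
6*b(j(o)) = 6*5 = 30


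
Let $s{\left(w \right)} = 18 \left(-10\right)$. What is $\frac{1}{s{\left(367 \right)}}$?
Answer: $- \frac{1}{180} \approx -0.0055556$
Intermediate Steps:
$s{\left(w \right)} = -180$
$\frac{1}{s{\left(367 \right)}} = \frac{1}{-180} = - \frac{1}{180}$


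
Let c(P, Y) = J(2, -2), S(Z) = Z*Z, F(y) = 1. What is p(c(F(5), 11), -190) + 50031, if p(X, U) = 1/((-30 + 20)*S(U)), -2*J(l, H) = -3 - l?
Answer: 18061190999/361000 ≈ 50031.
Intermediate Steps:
J(l, H) = 3/2 + l/2 (J(l, H) = -(-3 - l)/2 = 3/2 + l/2)
S(Z) = Z**2
c(P, Y) = 5/2 (c(P, Y) = 3/2 + (1/2)*2 = 3/2 + 1 = 5/2)
p(X, U) = -1/(10*U**2) (p(X, U) = 1/((-30 + 20)*(U**2)) = 1/((-10)*U**2) = -1/(10*U**2))
p(c(F(5), 11), -190) + 50031 = -1/10/(-190)**2 + 50031 = -1/10*1/36100 + 50031 = -1/361000 + 50031 = 18061190999/361000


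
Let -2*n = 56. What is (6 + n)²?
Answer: 484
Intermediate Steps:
n = -28 (n = -½*56 = -28)
(6 + n)² = (6 - 28)² = (-22)² = 484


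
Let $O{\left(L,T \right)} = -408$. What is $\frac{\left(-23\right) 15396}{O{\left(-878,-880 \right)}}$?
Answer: $\frac{29509}{34} \approx 867.91$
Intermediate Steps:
$\frac{\left(-23\right) 15396}{O{\left(-878,-880 \right)}} = \frac{\left(-23\right) 15396}{-408} = \left(-354108\right) \left(- \frac{1}{408}\right) = \frac{29509}{34}$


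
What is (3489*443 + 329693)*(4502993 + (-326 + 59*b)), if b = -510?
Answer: 8387513099640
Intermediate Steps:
(3489*443 + 329693)*(4502993 + (-326 + 59*b)) = (3489*443 + 329693)*(4502993 + (-326 + 59*(-510))) = (1545627 + 329693)*(4502993 + (-326 - 30090)) = 1875320*(4502993 - 30416) = 1875320*4472577 = 8387513099640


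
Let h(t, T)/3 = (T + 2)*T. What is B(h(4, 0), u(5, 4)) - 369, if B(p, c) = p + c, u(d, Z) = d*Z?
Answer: -349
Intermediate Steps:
h(t, T) = 3*T*(2 + T) (h(t, T) = 3*((T + 2)*T) = 3*((2 + T)*T) = 3*(T*(2 + T)) = 3*T*(2 + T))
u(d, Z) = Z*d
B(p, c) = c + p
B(h(4, 0), u(5, 4)) - 369 = (4*5 + 3*0*(2 + 0)) - 369 = (20 + 3*0*2) - 369 = (20 + 0) - 369 = 20 - 369 = -349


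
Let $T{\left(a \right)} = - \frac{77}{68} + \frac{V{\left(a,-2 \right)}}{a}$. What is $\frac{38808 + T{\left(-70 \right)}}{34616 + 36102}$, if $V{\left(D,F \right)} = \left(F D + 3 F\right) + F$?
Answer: $\frac{92355857}{168308840} \approx 0.54873$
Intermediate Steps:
$V{\left(D,F \right)} = 4 F + D F$ ($V{\left(D,F \right)} = \left(D F + 3 F\right) + F = \left(3 F + D F\right) + F = 4 F + D F$)
$T{\left(a \right)} = - \frac{77}{68} + \frac{-8 - 2 a}{a}$ ($T{\left(a \right)} = - \frac{77}{68} + \frac{\left(-2\right) \left(4 + a\right)}{a} = \left(-77\right) \frac{1}{68} + \frac{-8 - 2 a}{a} = - \frac{77}{68} + \frac{-8 - 2 a}{a}$)
$\frac{38808 + T{\left(-70 \right)}}{34616 + 36102} = \frac{38808 - \left(\frac{213}{68} + \frac{8}{-70}\right)}{34616 + 36102} = \frac{38808 - \frac{7183}{2380}}{70718} = \left(38808 + \left(- \frac{213}{68} + \frac{4}{35}\right)\right) \frac{1}{70718} = \left(38808 - \frac{7183}{2380}\right) \frac{1}{70718} = \frac{92355857}{2380} \cdot \frac{1}{70718} = \frac{92355857}{168308840}$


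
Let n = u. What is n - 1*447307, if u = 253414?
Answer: -193893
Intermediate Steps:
n = 253414
n - 1*447307 = 253414 - 1*447307 = 253414 - 447307 = -193893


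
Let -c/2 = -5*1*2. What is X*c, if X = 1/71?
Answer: 20/71 ≈ 0.28169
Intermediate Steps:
X = 1/71 ≈ 0.014085
c = 20 (c = -2*(-5*1)*2 = -(-10)*2 = -2*(-10) = 20)
X*c = (1/71)*20 = 20/71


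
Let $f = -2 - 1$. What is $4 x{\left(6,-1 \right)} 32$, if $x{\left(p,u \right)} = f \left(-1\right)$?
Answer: $384$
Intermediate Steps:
$f = -3$ ($f = -2 - 1 = -3$)
$x{\left(p,u \right)} = 3$ ($x{\left(p,u \right)} = \left(-3\right) \left(-1\right) = 3$)
$4 x{\left(6,-1 \right)} 32 = 4 \cdot 3 \cdot 32 = 12 \cdot 32 = 384$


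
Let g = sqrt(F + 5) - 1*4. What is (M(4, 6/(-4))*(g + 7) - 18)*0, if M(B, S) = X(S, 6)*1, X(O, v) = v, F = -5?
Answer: 0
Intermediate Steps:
g = -4 (g = sqrt(-5 + 5) - 1*4 = sqrt(0) - 4 = 0 - 4 = -4)
M(B, S) = 6 (M(B, S) = 6*1 = 6)
(M(4, 6/(-4))*(g + 7) - 18)*0 = (6*(-4 + 7) - 18)*0 = (6*3 - 18)*0 = (18 - 18)*0 = 0*0 = 0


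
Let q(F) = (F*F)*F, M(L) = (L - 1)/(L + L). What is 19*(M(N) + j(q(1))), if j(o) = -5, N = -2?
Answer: -323/4 ≈ -80.750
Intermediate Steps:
M(L) = (-1 + L)/(2*L) (M(L) = (-1 + L)/((2*L)) = (-1 + L)*(1/(2*L)) = (-1 + L)/(2*L))
q(F) = F³ (q(F) = F²*F = F³)
19*(M(N) + j(q(1))) = 19*((½)*(-1 - 2)/(-2) - 5) = 19*((½)*(-½)*(-3) - 5) = 19*(¾ - 5) = 19*(-17/4) = -323/4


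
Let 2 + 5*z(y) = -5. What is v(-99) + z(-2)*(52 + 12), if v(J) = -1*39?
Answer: -643/5 ≈ -128.60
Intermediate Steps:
z(y) = -7/5 (z(y) = -⅖ + (⅕)*(-5) = -⅖ - 1 = -7/5)
v(J) = -39
v(-99) + z(-2)*(52 + 12) = -39 - 7*(52 + 12)/5 = -39 - 7/5*64 = -39 - 448/5 = -643/5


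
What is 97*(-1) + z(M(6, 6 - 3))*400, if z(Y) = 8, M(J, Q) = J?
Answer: 3103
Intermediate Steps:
97*(-1) + z(M(6, 6 - 3))*400 = 97*(-1) + 8*400 = -97 + 3200 = 3103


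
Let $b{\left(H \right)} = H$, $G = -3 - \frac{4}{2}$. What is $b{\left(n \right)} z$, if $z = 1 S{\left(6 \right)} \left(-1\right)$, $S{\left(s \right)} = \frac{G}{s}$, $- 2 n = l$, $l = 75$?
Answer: $- \frac{125}{4} \approx -31.25$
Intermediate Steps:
$n = - \frac{75}{2}$ ($n = \left(- \frac{1}{2}\right) 75 = - \frac{75}{2} \approx -37.5$)
$G = -5$ ($G = -3 - 2 = -5$)
$S{\left(s \right)} = - \frac{5}{s}$
$z = \frac{5}{6}$ ($z = 1 \left(- \frac{5}{6}\right) \left(-1\right) = \left(- \frac{5}{6}\right) \left(-1\right) = \frac{5}{6} \approx 0.83333$)
$b{\left(n \right)} z = \left(- \frac{75}{2}\right) \frac{5}{6} = - \frac{125}{4}$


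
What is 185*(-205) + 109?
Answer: -37816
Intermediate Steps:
185*(-205) + 109 = -37925 + 109 = -37816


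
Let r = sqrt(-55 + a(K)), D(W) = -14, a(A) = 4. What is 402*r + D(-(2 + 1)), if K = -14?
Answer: -14 + 402*I*sqrt(51) ≈ -14.0 + 2870.9*I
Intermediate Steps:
r = I*sqrt(51) (r = sqrt(-55 + 4) = sqrt(-51) = I*sqrt(51) ≈ 7.1414*I)
402*r + D(-(2 + 1)) = 402*(I*sqrt(51)) - 14 = 402*I*sqrt(51) - 14 = -14 + 402*I*sqrt(51)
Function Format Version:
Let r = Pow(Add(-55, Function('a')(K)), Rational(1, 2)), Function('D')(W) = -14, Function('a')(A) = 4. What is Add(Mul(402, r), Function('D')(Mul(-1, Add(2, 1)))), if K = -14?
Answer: Add(-14, Mul(402, I, Pow(51, Rational(1, 2)))) ≈ Add(-14.000, Mul(2870.9, I))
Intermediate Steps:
r = Mul(I, Pow(51, Rational(1, 2))) (r = Pow(Add(-55, 4), Rational(1, 2)) = Pow(-51, Rational(1, 2)) = Mul(I, Pow(51, Rational(1, 2))) ≈ Mul(7.1414, I))
Add(Mul(402, r), Function('D')(Mul(-1, Add(2, 1)))) = Add(Mul(402, Mul(I, Pow(51, Rational(1, 2)))), -14) = Add(Mul(402, I, Pow(51, Rational(1, 2))), -14) = Add(-14, Mul(402, I, Pow(51, Rational(1, 2))))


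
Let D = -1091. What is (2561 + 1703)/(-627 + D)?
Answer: -2132/859 ≈ -2.4820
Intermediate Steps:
(2561 + 1703)/(-627 + D) = (2561 + 1703)/(-627 - 1091) = 4264/(-1718) = 4264*(-1/1718) = -2132/859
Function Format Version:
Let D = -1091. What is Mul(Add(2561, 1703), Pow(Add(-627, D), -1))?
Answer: Rational(-2132, 859) ≈ -2.4820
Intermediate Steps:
Mul(Add(2561, 1703), Pow(Add(-627, D), -1)) = Mul(Add(2561, 1703), Pow(Add(-627, -1091), -1)) = Mul(4264, Pow(-1718, -1)) = Mul(4264, Rational(-1, 1718)) = Rational(-2132, 859)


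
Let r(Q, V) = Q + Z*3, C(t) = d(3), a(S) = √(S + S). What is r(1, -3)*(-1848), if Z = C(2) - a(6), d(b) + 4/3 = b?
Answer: -11088 + 11088*√3 ≈ 8117.0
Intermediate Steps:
d(b) = -4/3 + b
a(S) = √2*√S (a(S) = √(2*S) = √2*√S)
C(t) = 5/3 (C(t) = -4/3 + 3 = 5/3)
Z = 5/3 - 2*√3 (Z = 5/3 - √2*√6 = 5/3 - 2*√3 ≈ -1.7974)
r(Q, V) = 5 + Q - 6*√3 (r(Q, V) = Q + (5/3 - 2*√3)*3 = Q + (5 - 6*√3) = 5 + Q - 6*√3)
r(1, -3)*(-1848) = (5 + 1 - 6*√3)*(-1848) = (6 - 6*√3)*(-1848) = -11088 + 11088*√3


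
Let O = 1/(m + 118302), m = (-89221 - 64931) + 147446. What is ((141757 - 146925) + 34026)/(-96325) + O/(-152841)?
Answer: -492214867858813/1642961991032700 ≈ -0.29959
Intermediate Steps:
m = -6706 (m = -154152 + 147446 = -6706)
O = 1/111596 (O = 1/(-6706 + 118302) = 1/111596 ≈ 8.9609e-6)
((141757 - 146925) + 34026)/(-96325) + O/(-152841) = ((141757 - 146925) + 34026)/(-96325) + (1/111596)/(-152841) = (-5168 + 34026)*(-1/96325) + (1/111596)*(-1/152841) = 28858*(-1/96325) - 1/17056444236 = -28858/96325 - 1/17056444236 = -492214867858813/1642961991032700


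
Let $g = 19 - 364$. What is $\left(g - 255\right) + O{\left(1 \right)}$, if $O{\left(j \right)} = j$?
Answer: $-599$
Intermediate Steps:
$g = -345$ ($g = 19 - 364 = -345$)
$\left(g - 255\right) + O{\left(1 \right)} = \left(-345 - 255\right) + 1 = -600 + 1 = -599$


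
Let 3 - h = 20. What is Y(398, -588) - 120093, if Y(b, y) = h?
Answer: -120110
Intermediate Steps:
h = -17 (h = 3 - 1*20 = 3 - 20 = -17)
Y(b, y) = -17
Y(398, -588) - 120093 = -17 - 120093 = -120110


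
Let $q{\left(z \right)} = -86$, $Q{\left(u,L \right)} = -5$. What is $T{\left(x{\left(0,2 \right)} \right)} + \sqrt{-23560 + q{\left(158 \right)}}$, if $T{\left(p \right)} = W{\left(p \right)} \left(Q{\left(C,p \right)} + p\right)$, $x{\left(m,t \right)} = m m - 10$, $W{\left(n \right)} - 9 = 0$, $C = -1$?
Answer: $-135 + i \sqrt{23646} \approx -135.0 + 153.77 i$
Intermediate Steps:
$W{\left(n \right)} = 9$ ($W{\left(n \right)} = 9 + 0 = 9$)
$x{\left(m,t \right)} = -10 + m^{2}$ ($x{\left(m,t \right)} = m^{2} - 10 = -10 + m^{2}$)
$T{\left(p \right)} = -45 + 9 p$ ($T{\left(p \right)} = 9 \left(-5 + p\right) = -45 + 9 p$)
$T{\left(x{\left(0,2 \right)} \right)} + \sqrt{-23560 + q{\left(158 \right)}} = \left(-45 + 9 \left(-10 + 0^{2}\right)\right) + \sqrt{-23560 - 86} = \left(-45 + 9 \left(-10 + 0\right)\right) + \sqrt{-23646} = \left(-45 + 9 \left(-10\right)\right) + i \sqrt{23646} = \left(-45 - 90\right) + i \sqrt{23646} = -135 + i \sqrt{23646}$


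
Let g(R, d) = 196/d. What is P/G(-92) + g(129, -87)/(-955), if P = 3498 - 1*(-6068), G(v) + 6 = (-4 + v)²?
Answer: 26553209/25507095 ≈ 1.0410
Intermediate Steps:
G(v) = -6 + (-4 + v)²
P = 9566 (P = 3498 + 6068 = 9566)
P/G(-92) + g(129, -87)/(-955) = 9566/(-6 + (-4 - 92)²) + (196/(-87))/(-955) = 9566/(-6 + (-96)²) + (196*(-1/87))*(-1/955) = 9566/(-6 + 9216) - 196/87*(-1/955) = 9566/9210 + 196/83085 = 9566*(1/9210) + 196/83085 = 4783/4605 + 196/83085 = 26553209/25507095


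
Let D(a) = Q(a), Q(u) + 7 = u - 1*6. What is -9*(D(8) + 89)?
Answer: -756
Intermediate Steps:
Q(u) = -13 + u (Q(u) = -7 + (u - 1*6) = -7 + (u - 6) = -7 + (-6 + u) = -13 + u)
D(a) = -13 + a
-9*(D(8) + 89) = -9*((-13 + 8) + 89) = -9*(-5 + 89) = -9*84 = -756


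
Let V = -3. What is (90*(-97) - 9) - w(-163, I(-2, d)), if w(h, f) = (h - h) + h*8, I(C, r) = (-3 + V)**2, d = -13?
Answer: -7435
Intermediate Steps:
I(C, r) = 36 (I(C, r) = (-3 - 3)**2 = (-6)**2 = 36)
w(h, f) = 8*h (w(h, f) = 0 + 8*h = 8*h)
(90*(-97) - 9) - w(-163, I(-2, d)) = (90*(-97) - 9) - 8*(-163) = (-8730 - 9) - 1*(-1304) = -8739 + 1304 = -7435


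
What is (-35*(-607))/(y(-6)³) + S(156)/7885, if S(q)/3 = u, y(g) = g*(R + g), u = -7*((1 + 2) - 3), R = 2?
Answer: 21245/13824 ≈ 1.5368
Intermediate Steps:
u = 0 (u = -7*(3 - 3) = -7*0 = 0)
y(g) = g*(2 + g)
S(q) = 0 (S(q) = 3*0 = 0)
(-35*(-607))/(y(-6)³) + S(156)/7885 = (-35*(-607))/((-6*(2 - 6))³) + 0/7885 = 21245/((-6*(-4))³) + 0*(1/7885) = 21245/(24³) + 0 = 21245/13824 + 0 = 21245/13824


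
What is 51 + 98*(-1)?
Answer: -47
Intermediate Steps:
51 + 98*(-1) = 51 - 98 = -47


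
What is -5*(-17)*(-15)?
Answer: -1275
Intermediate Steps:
-5*(-17)*(-15) = 85*(-15) = -1275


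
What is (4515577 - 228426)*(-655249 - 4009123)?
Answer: -19996867084172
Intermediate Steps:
(4515577 - 228426)*(-655249 - 4009123) = 4287151*(-4664372) = -19996867084172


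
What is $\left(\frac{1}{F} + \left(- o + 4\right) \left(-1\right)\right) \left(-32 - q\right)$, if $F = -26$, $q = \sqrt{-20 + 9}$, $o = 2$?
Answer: $\frac{848}{13} + \frac{53 i \sqrt{11}}{26} \approx 65.231 + 6.7608 i$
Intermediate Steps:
$q = i \sqrt{11}$ ($q = \sqrt{-11} = i \sqrt{11} \approx 3.3166 i$)
$\left(\frac{1}{F} + \left(- o + 4\right) \left(-1\right)\right) \left(-32 - q\right) = \left(\frac{1}{-26} + \left(\left(-1\right) 2 + 4\right) \left(-1\right)\right) \left(-32 - i \sqrt{11}\right) = \left(- \frac{1}{26} + \left(-2 + 4\right) \left(-1\right)\right) \left(-32 - i \sqrt{11}\right) = \left(- \frac{1}{26} + 2 \left(-1\right)\right) \left(-32 - i \sqrt{11}\right) = \left(- \frac{1}{26} - 2\right) \left(-32 - i \sqrt{11}\right) = - \frac{53 \left(-32 - i \sqrt{11}\right)}{26} = \frac{848}{13} + \frac{53 i \sqrt{11}}{26}$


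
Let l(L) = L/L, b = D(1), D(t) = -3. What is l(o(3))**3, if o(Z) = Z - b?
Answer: 1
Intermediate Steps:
b = -3
o(Z) = 3 + Z (o(Z) = Z - 1*(-3) = Z + 3 = 3 + Z)
l(L) = 1
l(o(3))**3 = 1**3 = 1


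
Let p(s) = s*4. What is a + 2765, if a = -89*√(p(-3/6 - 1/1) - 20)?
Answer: 2765 - 89*I*√26 ≈ 2765.0 - 453.81*I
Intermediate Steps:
p(s) = 4*s
a = -89*I*√26 (a = -89*√(4*(-3/6 - 1/1) - 20) = -89*√(4*(-3*⅙ - 1*1) - 20) = -89*√(4*(-½ - 1) - 20) = -89*√(4*(-3/2) - 20) = -89*√(-6 - 20) = -89*I*√26 ≈ -453.81*I)
a + 2765 = -89*I*√26 + 2765 = 2765 - 89*I*√26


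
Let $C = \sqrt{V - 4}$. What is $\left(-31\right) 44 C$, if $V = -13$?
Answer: $- 1364 i \sqrt{17} \approx - 5623.9 i$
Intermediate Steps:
$C = i \sqrt{17}$ ($C = \sqrt{-13 - 4} = \sqrt{-17} = i \sqrt{17} \approx 4.1231 i$)
$\left(-31\right) 44 C = \left(-31\right) 44 i \sqrt{17} = - 1364 i \sqrt{17}$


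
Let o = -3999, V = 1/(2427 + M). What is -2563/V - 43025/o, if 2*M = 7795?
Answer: -129645042563/7998 ≈ -1.6210e+7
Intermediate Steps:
M = 7795/2 (M = (½)*7795 = 7795/2 ≈ 3897.5)
V = 2/12649 (V = 1/(2427 + 7795/2) = 1/(12649/2) = 2/12649 ≈ 0.00015812)
-2563/V - 43025/o = -2563/2/12649 - 43025/(-3999) = -2563*12649/2 - 43025*(-1/3999) = -32419387/2 + 43025/3999 = -129645042563/7998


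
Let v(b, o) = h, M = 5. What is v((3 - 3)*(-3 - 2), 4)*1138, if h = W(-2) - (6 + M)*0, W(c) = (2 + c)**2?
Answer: 0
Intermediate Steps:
h = 0 (h = (2 - 2)**2 - (6 + 5)*0 = 0**2 - 11*0 = 0 - 1*0 = 0 + 0 = 0)
v(b, o) = 0
v((3 - 3)*(-3 - 2), 4)*1138 = 0*1138 = 0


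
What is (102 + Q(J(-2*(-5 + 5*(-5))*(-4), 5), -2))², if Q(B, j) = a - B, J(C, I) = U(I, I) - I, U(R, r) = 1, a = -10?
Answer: 9216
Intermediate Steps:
J(C, I) = 1 - I
Q(B, j) = -10 - B
(102 + Q(J(-2*(-5 + 5*(-5))*(-4), 5), -2))² = (102 + (-10 - (1 - 1*5)))² = (102 + (-10 - (1 - 5)))² = (102 + (-10 - 1*(-4)))² = (102 + (-10 + 4))² = (102 - 6)² = 96² = 9216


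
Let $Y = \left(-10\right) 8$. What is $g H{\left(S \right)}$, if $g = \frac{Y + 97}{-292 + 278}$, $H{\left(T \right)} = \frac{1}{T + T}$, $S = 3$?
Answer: $- \frac{17}{84} \approx -0.20238$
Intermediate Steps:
$Y = -80$
$H{\left(T \right)} = \frac{1}{2 T}$
$g = - \frac{17}{14}$ ($g = \frac{-80 + 97}{-292 + 278} = \frac{17}{-14} = 17 \left(- \frac{1}{14}\right) = - \frac{17}{14} \approx -1.2143$)
$g H{\left(S \right)} = - \frac{17 \frac{1}{2 \cdot 3}}{14} = - \frac{17 \cdot \frac{1}{2} \cdot \frac{1}{3}}{14} = \left(- \frac{17}{14}\right) \frac{1}{6} = - \frac{17}{84}$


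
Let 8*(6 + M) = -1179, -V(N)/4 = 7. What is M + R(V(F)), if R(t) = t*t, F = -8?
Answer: 5045/8 ≈ 630.63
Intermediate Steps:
V(N) = -28 (V(N) = -4*7 = -28)
R(t) = t²
M = -1227/8 (M = -6 + (⅛)*(-1179) = -6 - 1179/8 = -1227/8 ≈ -153.38)
M + R(V(F)) = -1227/8 + (-28)² = -1227/8 + 784 = 5045/8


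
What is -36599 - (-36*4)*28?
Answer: -32567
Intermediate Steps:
-36599 - (-36*4)*28 = -36599 - (-144)*28 = -36599 - 1*(-4032) = -36599 + 4032 = -32567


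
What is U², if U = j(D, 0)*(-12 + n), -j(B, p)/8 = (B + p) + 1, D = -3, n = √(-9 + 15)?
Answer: 38400 - 6144*√6 ≈ 23350.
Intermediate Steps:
n = √6 ≈ 2.4495
j(B, p) = -8 - 8*B - 8*p (j(B, p) = -8*((B + p) + 1) = -8*(1 + B + p) = -8 - 8*B - 8*p)
U = -192 + 16*√6 (U = (-8 - 8*(-3) - 8*0)*(-12 + √6) = (-8 + 24 + 0)*(-12 + √6) = 16*(-12 + √6) = -192 + 16*√6 ≈ -152.81)
U² = (-192 + 16*√6)²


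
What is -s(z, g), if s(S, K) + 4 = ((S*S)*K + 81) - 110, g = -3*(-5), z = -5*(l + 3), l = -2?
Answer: -342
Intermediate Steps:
z = -5 (z = -5*(-2 + 3) = -5*1 = -5)
g = 15
s(S, K) = -33 + K*S**2 (s(S, K) = -4 + (((S*S)*K + 81) - 110) = -4 + ((S**2*K + 81) - 110) = -4 + ((K*S**2 + 81) - 110) = -4 + ((81 + K*S**2) - 110) = -4 + (-29 + K*S**2) = -33 + K*S**2)
-s(z, g) = -(-33 + 15*(-5)**2) = -(-33 + 15*25) = -(-33 + 375) = -1*342 = -342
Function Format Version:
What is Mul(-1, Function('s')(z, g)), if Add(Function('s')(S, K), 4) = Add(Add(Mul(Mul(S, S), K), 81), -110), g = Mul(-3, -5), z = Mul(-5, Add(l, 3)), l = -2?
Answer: -342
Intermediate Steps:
z = -5 (z = Mul(-5, Add(-2, 3)) = Mul(-5, 1) = -5)
g = 15
Function('s')(S, K) = Add(-33, Mul(K, Pow(S, 2))) (Function('s')(S, K) = Add(-4, Add(Add(Mul(Mul(S, S), K), 81), -110)) = Add(-4, Add(Add(Mul(Pow(S, 2), K), 81), -110)) = Add(-4, Add(Add(Mul(K, Pow(S, 2)), 81), -110)) = Add(-4, Add(Add(81, Mul(K, Pow(S, 2))), -110)) = Add(-4, Add(-29, Mul(K, Pow(S, 2)))) = Add(-33, Mul(K, Pow(S, 2))))
Mul(-1, Function('s')(z, g)) = Mul(-1, Add(-33, Mul(15, Pow(-5, 2)))) = Mul(-1, Add(-33, Mul(15, 25))) = Mul(-1, Add(-33, 375)) = Mul(-1, 342) = -342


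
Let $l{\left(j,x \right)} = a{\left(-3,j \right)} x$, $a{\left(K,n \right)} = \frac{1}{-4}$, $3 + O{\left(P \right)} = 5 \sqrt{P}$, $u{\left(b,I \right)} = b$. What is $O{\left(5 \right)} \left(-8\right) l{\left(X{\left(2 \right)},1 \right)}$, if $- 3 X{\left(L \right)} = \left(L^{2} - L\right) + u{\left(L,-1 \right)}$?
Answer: $-6 + 10 \sqrt{5} \approx 16.361$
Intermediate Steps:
$O{\left(P \right)} = -3 + 5 \sqrt{P}$
$a{\left(K,n \right)} = - \frac{1}{4}$
$X{\left(L \right)} = - \frac{L^{2}}{3}$ ($X{\left(L \right)} = - \frac{\left(L^{2} - L\right) + L}{3} = - \frac{L^{2}}{3}$)
$l{\left(j,x \right)} = - \frac{x}{4}$
$O{\left(5 \right)} \left(-8\right) l{\left(X{\left(2 \right)},1 \right)} = \left(-3 + 5 \sqrt{5}\right) \left(-8\right) \left(\left(- \frac{1}{4}\right) 1\right) = \left(24 - 40 \sqrt{5}\right) \left(- \frac{1}{4}\right) = -6 + 10 \sqrt{5}$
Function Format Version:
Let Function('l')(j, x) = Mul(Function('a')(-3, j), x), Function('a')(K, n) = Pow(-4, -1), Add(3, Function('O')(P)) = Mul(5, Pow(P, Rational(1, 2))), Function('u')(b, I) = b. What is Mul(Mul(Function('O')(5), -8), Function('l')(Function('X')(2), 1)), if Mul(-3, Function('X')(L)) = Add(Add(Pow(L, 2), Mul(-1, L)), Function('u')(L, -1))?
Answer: Add(-6, Mul(10, Pow(5, Rational(1, 2)))) ≈ 16.361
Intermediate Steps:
Function('O')(P) = Add(-3, Mul(5, Pow(P, Rational(1, 2))))
Function('a')(K, n) = Rational(-1, 4)
Function('X')(L) = Mul(Rational(-1, 3), Pow(L, 2)) (Function('X')(L) = Mul(Rational(-1, 3), Add(Add(Pow(L, 2), Mul(-1, L)), L)) = Mul(Rational(-1, 3), Pow(L, 2)))
Function('l')(j, x) = Mul(Rational(-1, 4), x)
Mul(Mul(Function('O')(5), -8), Function('l')(Function('X')(2), 1)) = Mul(Mul(Add(-3, Mul(5, Pow(5, Rational(1, 2)))), -8), Mul(Rational(-1, 4), 1)) = Mul(Add(24, Mul(-40, Pow(5, Rational(1, 2)))), Rational(-1, 4)) = Add(-6, Mul(10, Pow(5, Rational(1, 2))))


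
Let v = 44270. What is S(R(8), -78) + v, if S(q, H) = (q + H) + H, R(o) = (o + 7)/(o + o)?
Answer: 705839/16 ≈ 44115.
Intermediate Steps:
R(o) = (7 + o)/(2*o) (R(o) = (7 + o)/((2*o)) = (7 + o)*(1/(2*o)) = (7 + o)/(2*o))
S(q, H) = q + 2*H (S(q, H) = (H + q) + H = q + 2*H)
S(R(8), -78) + v = ((½)*(7 + 8)/8 + 2*(-78)) + 44270 = ((½)*(⅛)*15 - 156) + 44270 = (15/16 - 156) + 44270 = -2481/16 + 44270 = 705839/16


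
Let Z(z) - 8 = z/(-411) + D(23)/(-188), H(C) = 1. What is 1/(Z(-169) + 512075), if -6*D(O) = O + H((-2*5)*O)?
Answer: 19317/9891915665 ≈ 1.9528e-6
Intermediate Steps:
D(O) = -⅙ - O/6 (D(O) = -(O + 1)/6 = -(1 + O)/6 = -⅙ - O/6)
Z(z) = 377/47 - z/411 (Z(z) = 8 + (z/(-411) + (-⅙ - ⅙*23)/(-188)) = 8 + (z*(-1/411) + (-⅙ - 23/6)*(-1/188)) = 8 + (-z/411 - 4*(-1/188)) = 8 + (-z/411 + 1/47) = 8 + (1/47 - z/411) = 377/47 - z/411)
1/(Z(-169) + 512075) = 1/((377/47 - 1/411*(-169)) + 512075) = 1/((377/47 + 169/411) + 512075) = 1/(162890/19317 + 512075) = 1/(9891915665/19317) = 19317/9891915665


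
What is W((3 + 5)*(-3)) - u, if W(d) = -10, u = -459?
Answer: 449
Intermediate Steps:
W((3 + 5)*(-3)) - u = -10 - 1*(-459) = -10 + 459 = 449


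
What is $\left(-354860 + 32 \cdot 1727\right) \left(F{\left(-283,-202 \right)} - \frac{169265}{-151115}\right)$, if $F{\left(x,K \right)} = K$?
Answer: $\frac{1818905138028}{30223} \approx 6.0183 \cdot 10^{7}$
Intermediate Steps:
$\left(-354860 + 32 \cdot 1727\right) \left(F{\left(-283,-202 \right)} - \frac{169265}{-151115}\right) = \left(-354860 + 32 \cdot 1727\right) \left(-202 - \frac{169265}{-151115}\right) = \left(-354860 + 55264\right) \left(-202 - - \frac{33853}{30223}\right) = - 299596 \left(-202 + \frac{33853}{30223}\right) = \left(-299596\right) \left(- \frac{6071193}{30223}\right) = \frac{1818905138028}{30223}$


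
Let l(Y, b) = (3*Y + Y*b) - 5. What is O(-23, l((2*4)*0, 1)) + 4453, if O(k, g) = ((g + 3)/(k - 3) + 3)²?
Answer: 754157/169 ≈ 4462.5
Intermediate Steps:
l(Y, b) = -5 + 3*Y + Y*b
O(k, g) = (3 + (3 + g)/(-3 + k))² (O(k, g) = ((3 + g)/(-3 + k) + 3)² = (3 + (3 + g)/(-3 + k))²)
O(-23, l((2*4)*0, 1)) + 4453 = (-6 + (-5 + 3*((2*4)*0) + ((2*4)*0)*1) + 3*(-23))²/(-3 - 23)² + 4453 = (-6 + (-5 + 3*(8*0) + (8*0)*1) - 69)²/(-26)² + 4453 = (-6 + (-5 + 3*0 + 0*1) - 69)²/676 + 4453 = (-6 + (-5 + 0 + 0) - 69)²/676 + 4453 = (-6 - 5 - 69)²/676 + 4453 = (1/676)*(-80)² + 4453 = (1/676)*6400 + 4453 = 1600/169 + 4453 = 754157/169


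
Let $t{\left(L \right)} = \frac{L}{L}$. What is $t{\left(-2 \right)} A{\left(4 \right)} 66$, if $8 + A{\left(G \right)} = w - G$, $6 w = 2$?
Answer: $-770$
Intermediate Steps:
$w = \frac{1}{3}$ ($w = \frac{1}{6} \cdot 2 = \frac{1}{3} \approx 0.33333$)
$A{\left(G \right)} = - \frac{23}{3} - G$ ($A{\left(G \right)} = -8 - \left(- \frac{1}{3} + G\right) = - \frac{23}{3} - G$)
$t{\left(L \right)} = 1$
$t{\left(-2 \right)} A{\left(4 \right)} 66 = 1 \left(- \frac{23}{3} - 4\right) 66 = 1 \left(- \frac{35}{3}\right) 66 = \left(- \frac{35}{3}\right) 66 = -770$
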